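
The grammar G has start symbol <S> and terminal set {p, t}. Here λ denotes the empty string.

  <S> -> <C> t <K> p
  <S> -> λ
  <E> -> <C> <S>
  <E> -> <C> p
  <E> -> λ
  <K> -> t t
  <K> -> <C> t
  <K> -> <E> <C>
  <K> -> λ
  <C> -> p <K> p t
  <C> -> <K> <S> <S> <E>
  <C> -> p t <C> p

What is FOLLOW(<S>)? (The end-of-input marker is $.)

FIRST(<S>) = {λ, p, t}  (via <C> t <K> p)
FIRST(<E>) = {λ, p, t}  (via <C> <S>, <C> p)
FIRST(<K>) = {λ, p, t}  (via <C> t, <E> <C>)
FIRST(<C>) = {λ, p, t}  (via <K> <S> <S> <E>)
FOLLOW(<S>) includes $ since <S> is the start symbol.
FOLLOW(<S>): in <E>-><C> <S>, the suffix after <S> is empty, so FOLLOW(<S>) ⊇ FOLLOW(<E>) = {p, t}; in <C>-><K> <S> <S> <E> (occurrence 1), <S> is followed by <S> <E> with FIRST {λ, p, t}; in <C>-><K> <S> <S> <E> (occurrence 1), the suffix after <S> is nullable, so FOLLOW(<S>) ⊇ FOLLOW(<C>) = {p, t}; in <C>-><K> <S> <S> <E> (occurrence 2), <S> is followed by <E> with FIRST {λ, p, t}; in <C>-><K> <S> <S> <E> (occurrence 2), the suffix after <S> is nullable, so FOLLOW(<S>) ⊇ FOLLOW(<C>) = {p, t}. Thus FOLLOW(<S>) = {$, p, t}.
FOLLOW(<E>): in <K>-><E> <C>, <E> is followed by <C> with FIRST {λ, p, t}; in <K>-><E> <C>, the suffix after <E> is nullable, so FOLLOW(<E>) ⊇ FOLLOW(<K>) = {p, t}; in <C>-><K> <S> <S> <E>, the suffix after <E> is empty, so FOLLOW(<E>) ⊇ FOLLOW(<C>) = {p, t}. Thus FOLLOW(<E>) = {p, t}.
FOLLOW(<K>): in <S>-><C> t <K> p, <K> is followed by p with FIRST {p}; in <C>->p <K> p t, <K> is followed by p t with FIRST {p}; in <C>-><K> <S> <S> <E>, <K> is followed by <S> <S> <E> with FIRST {λ, p, t}; in <C>-><K> <S> <S> <E>, the suffix after <K> is nullable, so FOLLOW(<K>) ⊇ FOLLOW(<C>) = {p, t}. Thus FOLLOW(<K>) = {p, t}.
FOLLOW(<C>): in <S>-><C> t <K> p, <C> is followed by t <K> p with FIRST {t}; in <E>-><C> <S>, <C> is followed by <S> with FIRST {λ, p, t}; in <E>-><C> <S>, the suffix after <C> is nullable, so FOLLOW(<C>) ⊇ FOLLOW(<E>) = {p, t}; in <E>-><C> p, <C> is followed by p with FIRST {p}; in <K>-><C> t, <C> is followed by t with FIRST {t}; in <K>-><E> <C>, the suffix after <C> is empty, so FOLLOW(<C>) ⊇ FOLLOW(<K>) = {p, t}; in <C>->p t <C> p, <C> is followed by p with FIRST {p}. Thus FOLLOW(<C>) = {p, t}.

{$, p, t}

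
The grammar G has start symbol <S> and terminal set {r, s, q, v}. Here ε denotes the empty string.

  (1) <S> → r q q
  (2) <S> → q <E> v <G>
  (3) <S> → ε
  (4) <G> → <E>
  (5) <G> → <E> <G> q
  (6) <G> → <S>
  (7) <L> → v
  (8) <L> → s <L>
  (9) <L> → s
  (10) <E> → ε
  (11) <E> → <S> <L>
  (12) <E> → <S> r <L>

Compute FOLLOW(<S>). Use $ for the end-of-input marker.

FIRST(<S>): from <S>→r q q we get {r}; from <S>→q <E> v <G> we get {q}; from <S>→ε we get {ε}. So FIRST(<S>) = {ε, q, r}.
FIRST(<L>): from <L>→v we get {v}; from <L>→s <L> we get {s}; from <L>→s we get {s}. So FIRST(<L>) = {s, v}.
FIRST(<E>): from <E>→ε we get {ε}; from <E>→<S> <L> we get {q, r, s, v}; from <E>→<S> r <L> we get {q, r}. So FIRST(<E>) = {ε, q, r, s, v}.
FIRST(<G>): from <G>→<E> we get {ε, q, r, s, v}; from <G>→<E> <G> q we get {q, r, s, v}; from <G>→<S> we get {ε, q, r}. So FIRST(<G>) = {ε, q, r, s, v}.
FOLLOW(<S>) includes $ since <S> is the start symbol.
FOLLOW(<S>): in <G>→<S>, the suffix after <S> is empty, so FOLLOW(<S>) ⊇ FOLLOW(<G>) = {$, q, r, s, v}; in <E>→<S> <L>, <S> is followed by <L> with FIRST {s, v}; in <E>→<S> r <L>, <S> is followed by r <L> with FIRST {r}. Thus FOLLOW(<S>) = {$, q, r, s, v}.
FOLLOW(<G>): in <S>→q <E> v <G>, the suffix after <G> is empty, so FOLLOW(<G>) ⊇ FOLLOW(<S>) = {$, q, r, s, v}; in <G>→<E> <G> q, <G> is followed by q with FIRST {q}. Thus FOLLOW(<G>) = {$, q, r, s, v}.
FOLLOW(<E>): in <S>→q <E> v <G>, <E> is followed by v <G> with FIRST {v}; in <G>→<E>, the suffix after <E> is empty, so FOLLOW(<E>) ⊇ FOLLOW(<G>) = {$, q, r, s, v}; in <G>→<E> <G> q, <E> is followed by <G> q with FIRST {q, r, s, v}. Thus FOLLOW(<E>) = {$, q, r, s, v}.
FOLLOW(<L>): in <L>→s <L>, the suffix after <L> is empty (adds nothing new); in <E>→<S> <L>, the suffix after <L> is empty, so FOLLOW(<L>) ⊇ FOLLOW(<E>) = {$, q, r, s, v}; in <E>→<S> r <L>, the suffix after <L> is empty, so FOLLOW(<L>) ⊇ FOLLOW(<E>) = {$, q, r, s, v}. Thus FOLLOW(<L>) = {$, q, r, s, v}.

{$, q, r, s, v}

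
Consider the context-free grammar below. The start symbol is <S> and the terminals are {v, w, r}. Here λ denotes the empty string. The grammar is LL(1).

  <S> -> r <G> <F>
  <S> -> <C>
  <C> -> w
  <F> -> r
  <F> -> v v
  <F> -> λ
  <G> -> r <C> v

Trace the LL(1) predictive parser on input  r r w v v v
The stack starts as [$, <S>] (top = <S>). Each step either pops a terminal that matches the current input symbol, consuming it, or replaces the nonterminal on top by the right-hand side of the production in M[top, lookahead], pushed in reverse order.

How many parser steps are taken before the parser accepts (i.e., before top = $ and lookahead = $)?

      Stack          Input          Action
   1  $ <S>          r r w v v v $  expand <S> -> r <G> <F>
   2  $ <F> <G> r    r r w v v v $  match r
   3  $ <F> <G>      r w v v v $    expand <G> -> r <C> v
   4  $ <F> v <C> r  r w v v v $    match r
   5  $ <F> v <C>    w v v v $      expand <C> -> w
   6  $ <F> v w      w v v v $      match w
   7  $ <F> v        v v v $        match v
   8  $ <F>          v v $          expand <F> -> v v
   9  $ v v          v v $          match v
  10  $ v            v $            match v
Accept reached after 10 steps.

10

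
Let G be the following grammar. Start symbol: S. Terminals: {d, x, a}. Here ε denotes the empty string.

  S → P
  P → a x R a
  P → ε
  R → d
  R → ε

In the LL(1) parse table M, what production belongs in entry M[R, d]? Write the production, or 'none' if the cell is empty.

FIRST(P): from P→a x R a we get {a}; from P→ε we get {ε}. So FIRST(P) = {ε, a}.
FIRST(R): from R→d we get {d}; from R→ε we get {ε}. So FIRST(R) = {ε, d}.
FIRST(S): from S→P we get {ε, a}. So FIRST(S) = {ε, a}.
FOLLOW(S) includes $ since S is the start symbol.
FOLLOW(R): in P→a x R a, R is followed by a with FIRST {a}. Thus FOLLOW(R) = {a}.
For R → d: FIRST(d) = {d}, so it goes in M[R, t] for t ∈ {d}.
For R → ε: FIRST(ε) = {ε}, so it goes in M[R, t] for t ∈ {}; since ε ∈ FIRST, also for every t ∈ FOLLOW(R) = {a}.

R → d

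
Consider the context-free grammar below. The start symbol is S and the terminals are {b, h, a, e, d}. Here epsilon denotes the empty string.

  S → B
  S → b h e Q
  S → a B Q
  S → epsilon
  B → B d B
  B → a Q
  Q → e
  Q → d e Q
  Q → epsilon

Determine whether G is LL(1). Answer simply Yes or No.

FIRST(S) = {epsilon, a, b}
FIRST(B) = {a}
FIRST(Q) = {epsilon, d, e}
FOLLOW(S) = {$}
FOLLOW(B) = {$, d, e}
FOLLOW(Q) = {$, d, e}
Cell M[B, a] receives both B → B d B and B → a Q — the grammar is not LL(1).

No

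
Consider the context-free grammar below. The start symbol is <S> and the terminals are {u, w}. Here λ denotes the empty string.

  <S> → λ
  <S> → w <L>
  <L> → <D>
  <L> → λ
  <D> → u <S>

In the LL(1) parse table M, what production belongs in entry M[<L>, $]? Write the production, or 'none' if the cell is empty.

FIRST(<S>): from <S>→λ we get {λ}; from <S>→w <L> we get {w}. So FIRST(<S>) = {λ, w}.
FIRST(<D>): from <D>→u <S> we get {u}. So FIRST(<D>) = {u}.
FIRST(<L>): from <L>→<D> we get {u}; from <L>→λ we get {λ}. So FIRST(<L>) = {λ, u}.
FOLLOW(<S>) includes $ since <S> is the start symbol.
FOLLOW(<S>): in <D>→u <S>, the suffix after <S> is empty, so FOLLOW(<S>) ⊇ FOLLOW(<D>) = {$}. Thus FOLLOW(<S>) = {$}.
FOLLOW(<L>): in <S>→w <L>, the suffix after <L> is empty, so FOLLOW(<L>) ⊇ FOLLOW(<S>) = {$}. Thus FOLLOW(<L>) = {$}.
For <L> → <D>: FIRST(<D>) = {u}, so it goes in M[<L>, t] for t ∈ {u}.
For <L> → λ: FIRST(λ) = {λ}, so it goes in M[<L>, t] for t ∈ {}; since λ ∈ FIRST, also for every t ∈ FOLLOW(<L>) = {$}.

<L> → λ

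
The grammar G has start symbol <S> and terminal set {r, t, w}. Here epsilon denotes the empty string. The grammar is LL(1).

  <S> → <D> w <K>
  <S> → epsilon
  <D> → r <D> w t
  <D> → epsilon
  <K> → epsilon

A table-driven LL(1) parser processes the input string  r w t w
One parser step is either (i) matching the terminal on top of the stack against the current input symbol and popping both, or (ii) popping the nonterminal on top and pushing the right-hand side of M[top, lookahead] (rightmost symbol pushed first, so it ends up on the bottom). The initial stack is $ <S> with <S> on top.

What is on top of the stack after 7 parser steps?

     Stack              Input      Action
  1  $ <S>              r w t w $  expand <S> → <D> w <K>
  2  $ <K> w <D>        r w t w $  expand <D> → r <D> w t
  3  $ <K> w t w <D> r  r w t w $  match r
  4  $ <K> w t w <D>    w t w $    expand <D> → epsilon
  5  $ <K> w t w        w t w $    match w
  6  $ <K> w t          t w $      match t
  7  $ <K> w            w $        match w
Stack after step 7: $ <K> (top = <K>).

<K>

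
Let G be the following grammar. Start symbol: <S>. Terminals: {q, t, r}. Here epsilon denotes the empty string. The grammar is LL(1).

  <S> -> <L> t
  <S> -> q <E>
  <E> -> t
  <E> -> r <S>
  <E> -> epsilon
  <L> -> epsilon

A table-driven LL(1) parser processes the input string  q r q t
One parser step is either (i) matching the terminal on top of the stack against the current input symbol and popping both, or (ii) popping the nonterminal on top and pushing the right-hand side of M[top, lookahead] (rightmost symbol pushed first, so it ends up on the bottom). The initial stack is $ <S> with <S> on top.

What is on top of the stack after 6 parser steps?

<E>

     Stack    Input      Action
  1  $ <S>    q r q t $  expand <S> -> q <E>
  2  $ <E> q  q r q t $  match q
  3  $ <E>    r q t $    expand <E> -> r <S>
  4  $ <S> r  r q t $    match r
  5  $ <S>    q t $      expand <S> -> q <E>
  6  $ <E> q  q t $      match q
Stack after step 6: $ <E> (top = <E>).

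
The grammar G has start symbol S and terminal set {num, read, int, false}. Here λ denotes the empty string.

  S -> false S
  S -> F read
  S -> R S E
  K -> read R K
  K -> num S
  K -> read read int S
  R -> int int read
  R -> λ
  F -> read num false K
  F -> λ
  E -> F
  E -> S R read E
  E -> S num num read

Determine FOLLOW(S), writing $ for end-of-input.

{$, false, int, num, read}

FIRST(K) = {num, read}
FIRST(R) = {λ, int}
FIRST(F) = {λ, read}
FIRST(S) = {false, int, read}  (via F read, R S E)
FIRST(E) = {λ, false, int, read}  (via F, S R read E, S num num read)
FOLLOW(S) includes $ since S is the start symbol.
FOLLOW(R): in S->R S E, R is followed by S E with FIRST {false, int, read}; in K->read R K, R is followed by K with FIRST {num, read}; in E->S R read E, R is followed by read E with FIRST {read}. Thus FOLLOW(R) = {false, int, num, read}.
FOLLOW(S): in S->false S, the suffix after S is empty (adds nothing new); in S->R S E, S is followed by E with FIRST {λ, false, int, read}; in S->R S E, the suffix after S is nullable (adds nothing new); in K->num S, the suffix after S is empty, so FOLLOW(S) ⊇ FOLLOW(K) = {$, false, int, num, read}; in K->read read int S, the suffix after S is empty, so FOLLOW(S) ⊇ FOLLOW(K) = {$, false, int, num, read}; in E->S R read E, S is followed by R read E with FIRST {int, read}; in E->S num num read, S is followed by num num read with FIRST {num}. Thus FOLLOW(S) = {$, false, int, num, read}.
FOLLOW(E): in S->R S E, the suffix after E is empty, so FOLLOW(E) ⊇ FOLLOW(S) = {$, false, int, num, read}; in E->S R read E, the suffix after E is empty (adds nothing new). Thus FOLLOW(E) = {$, false, int, num, read}.
FOLLOW(F): in S->F read, F is followed by read with FIRST {read}; in E->F, the suffix after F is empty, so FOLLOW(F) ⊇ FOLLOW(E) = {$, false, int, num, read}. Thus FOLLOW(F) = {$, false, int, num, read}.
FOLLOW(K): in K->read R K, the suffix after K is empty (adds nothing new); in F->read num false K, the suffix after K is empty, so FOLLOW(K) ⊇ FOLLOW(F) = {$, false, int, num, read}. Thus FOLLOW(K) = {$, false, int, num, read}.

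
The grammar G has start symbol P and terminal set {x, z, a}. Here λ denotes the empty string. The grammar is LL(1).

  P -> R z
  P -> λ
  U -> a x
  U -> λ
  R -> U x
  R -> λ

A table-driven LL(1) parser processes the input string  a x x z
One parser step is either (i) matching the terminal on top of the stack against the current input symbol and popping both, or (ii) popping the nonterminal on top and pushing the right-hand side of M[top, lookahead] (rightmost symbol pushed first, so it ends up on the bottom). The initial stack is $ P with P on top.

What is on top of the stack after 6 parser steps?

z

step 1: stack=$ P  input=a x x z $  — expand P -> R z
step 2: stack=$ z R  input=a x x z $  — expand R -> U x
step 3: stack=$ z x U  input=a x x z $  — expand U -> a x
step 4: stack=$ z x x a  input=a x x z $  — match a
step 5: stack=$ z x x  input=x x z $  — match x
step 6: stack=$ z x  input=x z $  — match x
Stack after step 6: $ z (top = z).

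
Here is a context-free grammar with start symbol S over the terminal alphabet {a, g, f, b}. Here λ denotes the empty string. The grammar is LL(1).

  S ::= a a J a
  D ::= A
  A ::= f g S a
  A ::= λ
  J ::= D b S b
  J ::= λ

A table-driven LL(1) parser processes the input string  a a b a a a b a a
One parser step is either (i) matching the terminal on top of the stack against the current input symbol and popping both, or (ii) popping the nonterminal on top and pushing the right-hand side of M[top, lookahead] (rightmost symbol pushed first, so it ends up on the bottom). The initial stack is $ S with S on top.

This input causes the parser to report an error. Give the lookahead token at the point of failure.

a

step 1: stack=$ S  input=a a b a a a b a a $  — expand S ::= a a J a
step 2: stack=$ a J a a  input=a a b a a a b a a $  — match a
step 3: stack=$ a J a  input=a b a a a b a a $  — match a
step 4: stack=$ a J  input=b a a a b a a $  — expand J ::= D b S b
step 5: stack=$ a b S b D  input=b a a a b a a $  — expand D ::= A
step 6: stack=$ a b S b A  input=b a a a b a a $  — expand A ::= λ
step 7: stack=$ a b S b  input=b a a a b a a $  — match b
step 8: stack=$ a b S  input=a a a b a a $  — expand S ::= a a J a
step 9: stack=$ a b a J a a  input=a a a b a a $  — match a
step 10: stack=$ a b a J a  input=a a b a a $  — match a
step 11: stack=$ a b a J  input=a b a a $  — expand J ::= λ
step 12: stack=$ a b a  input=a b a a $  — match a
step 13: stack=$ a b  input=b a a $  — match b
step 14: stack=$ a  input=a a $  — match a
step 15: stack=$  input=a $  — error: stack empty but input remains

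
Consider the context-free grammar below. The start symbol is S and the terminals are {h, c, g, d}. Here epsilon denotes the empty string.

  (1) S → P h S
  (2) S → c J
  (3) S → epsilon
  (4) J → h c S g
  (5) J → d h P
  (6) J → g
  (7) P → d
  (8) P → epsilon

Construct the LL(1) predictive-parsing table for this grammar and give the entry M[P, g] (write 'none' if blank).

P → epsilon

FIRST(J) = {d, g, h}
FIRST(P) = {epsilon, d}
FIRST(S) = {epsilon, c, d, h}  (via P h S)
FOLLOW(S) includes $ since S is the start symbol.
FOLLOW(J): in S→c J, the suffix after J is empty, so FOLLOW(J) ⊇ FOLLOW(S) = {$, g}. Thus FOLLOW(J) = {$, g}.
FOLLOW(P): in S→P h S, P is followed by h S with FIRST {h}; in J→d h P, the suffix after P is empty, so FOLLOW(P) ⊇ FOLLOW(J) = {$, g}. Thus FOLLOW(P) = {$, g, h}.
For P → d: FIRST(d) = {d}, so it goes in M[P, t] for t ∈ {d}.
For P → epsilon: FIRST(epsilon) = {epsilon}, so it goes in M[P, t] for t ∈ {}; since epsilon ∈ FIRST, also for every t ∈ FOLLOW(P) = {$, g, h}.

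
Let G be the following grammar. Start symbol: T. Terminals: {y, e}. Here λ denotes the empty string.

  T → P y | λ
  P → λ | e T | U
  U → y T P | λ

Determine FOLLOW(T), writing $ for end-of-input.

FIRST(U) = {λ, y}
FIRST(P) = {λ, e, y}  (via U)
FIRST(T) = {λ, e, y}  (via P y)
FOLLOW(T) includes $ since T is the start symbol.
FOLLOW(T): in P→e T, the suffix after T is empty, so FOLLOW(T) ⊇ FOLLOW(P) = {y}; in U→y T P, T is followed by P with FIRST {λ, e, y}; in U→y T P, the suffix after T is nullable, so FOLLOW(T) ⊇ FOLLOW(U) = {y}. Thus FOLLOW(T) = {$, e, y}.
FOLLOW(P): in T→P y, P is followed by y with FIRST {y}; in U→y T P, the suffix after P is empty, so FOLLOW(P) ⊇ FOLLOW(U) = {y}. Thus FOLLOW(P) = {y}.
FOLLOW(U): in P→U, the suffix after U is empty, so FOLLOW(U) ⊇ FOLLOW(P) = {y}. Thus FOLLOW(U) = {y}.

{$, e, y}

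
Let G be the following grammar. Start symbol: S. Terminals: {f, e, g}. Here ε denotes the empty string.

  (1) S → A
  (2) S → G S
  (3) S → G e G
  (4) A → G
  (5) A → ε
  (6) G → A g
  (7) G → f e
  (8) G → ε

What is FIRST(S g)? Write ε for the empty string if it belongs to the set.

{e, f, g}

FIRST(S): from S→A we get {ε, f, g}; from S→G S we get {ε, e, f, g}; from S→G e G we get {e, f, g}. So FIRST(S) = {ε, e, f, g}.
FIRST(A): from A→G we get {ε, f, g}; from A→ε we get {ε}. So FIRST(A) = {ε, f, g}.
FIRST(G): from G→A g we get {f, g}; from G→f e we get {f}; from G→ε we get {ε}. So FIRST(G) = {ε, f, g}.
FIRST(S g): take FIRST of each symbol in turn, carrying on past any symbol whose FIRST contains ε; result {e, f, g}.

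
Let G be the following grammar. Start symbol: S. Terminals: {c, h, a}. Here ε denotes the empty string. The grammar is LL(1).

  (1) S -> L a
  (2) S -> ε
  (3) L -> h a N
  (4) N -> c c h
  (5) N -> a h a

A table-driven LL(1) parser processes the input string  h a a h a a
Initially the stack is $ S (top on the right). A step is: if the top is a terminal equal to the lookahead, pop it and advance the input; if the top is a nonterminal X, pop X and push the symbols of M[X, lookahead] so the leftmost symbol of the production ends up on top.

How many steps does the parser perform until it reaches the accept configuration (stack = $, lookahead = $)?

9

     Stack      Input          Action
  1  $ S        h a a h a a $  expand S -> L a
  2  $ a L      h a a h a a $  expand L -> h a N
  3  $ a N a h  h a a h a a $  match h
  4  $ a N a    a a h a a $    match a
  5  $ a N      a h a a $      expand N -> a h a
  6  $ a a h a  a h a a $      match a
  7  $ a a h    h a a $        match h
  8  $ a a      a a $          match a
  9  $ a        a $            match a
Accept reached after 9 steps.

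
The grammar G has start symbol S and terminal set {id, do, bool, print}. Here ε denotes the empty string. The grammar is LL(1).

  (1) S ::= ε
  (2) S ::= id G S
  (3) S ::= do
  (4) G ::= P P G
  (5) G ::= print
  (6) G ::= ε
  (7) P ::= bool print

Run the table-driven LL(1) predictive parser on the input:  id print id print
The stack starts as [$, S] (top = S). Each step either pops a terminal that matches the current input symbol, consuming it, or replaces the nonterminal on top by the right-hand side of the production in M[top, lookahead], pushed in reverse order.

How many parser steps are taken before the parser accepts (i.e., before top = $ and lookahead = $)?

step 1: stack=$ S  input=id print id print $  — expand S ::= id G S
step 2: stack=$ S G id  input=id print id print $  — match id
step 3: stack=$ S G  input=print id print $  — expand G ::= print
step 4: stack=$ S print  input=print id print $  — match print
step 5: stack=$ S  input=id print $  — expand S ::= id G S
step 6: stack=$ S G id  input=id print $  — match id
step 7: stack=$ S G  input=print $  — expand G ::= print
step 8: stack=$ S print  input=print $  — match print
step 9: stack=$ S  input=$  — expand S ::= ε
Accept reached after 9 steps.

9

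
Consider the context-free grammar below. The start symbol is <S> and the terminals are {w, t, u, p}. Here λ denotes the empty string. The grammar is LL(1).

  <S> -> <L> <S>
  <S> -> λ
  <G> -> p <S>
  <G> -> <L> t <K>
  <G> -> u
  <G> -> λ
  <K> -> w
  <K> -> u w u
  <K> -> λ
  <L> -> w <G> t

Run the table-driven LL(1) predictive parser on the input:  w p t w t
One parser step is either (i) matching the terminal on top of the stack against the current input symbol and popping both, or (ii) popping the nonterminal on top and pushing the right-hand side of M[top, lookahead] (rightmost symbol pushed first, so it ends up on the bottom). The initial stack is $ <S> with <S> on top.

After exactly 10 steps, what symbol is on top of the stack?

      Stack          Input        Action
   1  $ <S>          w p t w t $  expand <S> -> <L> <S>
   2  $ <S> <L>      w p t w t $  expand <L> -> w <G> t
   3  $ <S> t <G> w  w p t w t $  match w
   4  $ <S> t <G>    p t w t $    expand <G> -> p <S>
   5  $ <S> t <S> p  p t w t $    match p
   6  $ <S> t <S>    t w t $      expand <S> -> λ
   7  $ <S> t        t w t $      match t
   8  $ <S>          w t $        expand <S> -> <L> <S>
   9  $ <S> <L>      w t $        expand <L> -> w <G> t
  10  $ <S> t <G> w  w t $        match w
Stack after step 10: $ <S> t <G> (top = <G>).

<G>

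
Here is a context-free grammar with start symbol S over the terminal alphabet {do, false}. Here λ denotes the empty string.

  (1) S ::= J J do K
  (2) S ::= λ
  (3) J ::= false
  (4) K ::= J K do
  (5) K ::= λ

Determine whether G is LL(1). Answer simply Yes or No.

Yes

FIRST(S) = {λ, false}
FIRST(J) = {false}
FIRST(K) = {λ, false}
FOLLOW(S) = {$}
FOLLOW(J) = {do, false}
FOLLOW(K) = {$, do}
Each cell of M receives at most one production.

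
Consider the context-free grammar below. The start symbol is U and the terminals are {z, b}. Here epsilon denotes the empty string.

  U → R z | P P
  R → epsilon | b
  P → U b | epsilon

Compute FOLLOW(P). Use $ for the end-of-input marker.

{$, b, z}

FIRST(R): from R→epsilon we get {epsilon}; from R→b we get {b}. So FIRST(R) = {epsilon, b}.
FIRST(U): from U→R z we get {b, z}; from U→P P we get {epsilon, b, z}. So FIRST(U) = {epsilon, b, z}.
FIRST(P): from P→U b we get {b, z}; from P→epsilon we get {epsilon}. So FIRST(P) = {epsilon, b, z}.
FOLLOW(U) includes $ since U is the start symbol.
FOLLOW(U): in P→U b, U is followed by b with FIRST {b}. Thus FOLLOW(U) = {$, b}.
FOLLOW(R): in U→R z, R is followed by z with FIRST {z}. Thus FOLLOW(R) = {z}.
FOLLOW(P): in U→P P (occurrence 1), P is followed by P with FIRST {epsilon, b, z}; in U→P P (occurrence 1), the suffix after P is nullable, so FOLLOW(P) ⊇ FOLLOW(U) = {$, b}; in U→P P (occurrence 2), the suffix after P is empty, so FOLLOW(P) ⊇ FOLLOW(U) = {$, b}. Thus FOLLOW(P) = {$, b, z}.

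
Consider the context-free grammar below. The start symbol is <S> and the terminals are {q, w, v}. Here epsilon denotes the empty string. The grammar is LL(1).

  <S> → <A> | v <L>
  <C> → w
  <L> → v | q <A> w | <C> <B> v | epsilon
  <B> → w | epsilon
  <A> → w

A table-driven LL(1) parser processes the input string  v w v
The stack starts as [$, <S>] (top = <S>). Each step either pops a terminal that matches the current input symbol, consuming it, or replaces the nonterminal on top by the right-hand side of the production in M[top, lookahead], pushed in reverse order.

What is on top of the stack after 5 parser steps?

     Stack        Input    Action
  1  $ <S>        v w v $  expand <S> → v <L>
  2  $ <L> v      v w v $  match v
  3  $ <L>        w v $    expand <L> → <C> <B> v
  4  $ v <B> <C>  w v $    expand <C> → w
  5  $ v <B> w    w v $    match w
Stack after step 5: $ v <B> (top = <B>).

<B>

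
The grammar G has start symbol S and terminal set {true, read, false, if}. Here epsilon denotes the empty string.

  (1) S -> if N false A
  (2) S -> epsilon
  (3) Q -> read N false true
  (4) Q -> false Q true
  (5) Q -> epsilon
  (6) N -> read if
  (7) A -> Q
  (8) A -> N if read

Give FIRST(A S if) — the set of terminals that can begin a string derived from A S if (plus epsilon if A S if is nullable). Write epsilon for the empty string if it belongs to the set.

FIRST(S): from S->if N false A we get {if}; from S->epsilon we get {epsilon}. So FIRST(S) = {epsilon, if}.
FIRST(Q): from Q->read N false true we get {read}; from Q->false Q true we get {false}; from Q->epsilon we get {epsilon}. So FIRST(Q) = {epsilon, false, read}.
FIRST(N): from N->read if we get {read}. So FIRST(N) = {read}.
FIRST(A): from A->Q we get {epsilon, false, read}; from A->N if read we get {read}. So FIRST(A) = {epsilon, false, read}.
FIRST(A S if): take FIRST of each symbol in turn, carrying on past any symbol whose FIRST contains epsilon; result {false, if, read}.

{false, if, read}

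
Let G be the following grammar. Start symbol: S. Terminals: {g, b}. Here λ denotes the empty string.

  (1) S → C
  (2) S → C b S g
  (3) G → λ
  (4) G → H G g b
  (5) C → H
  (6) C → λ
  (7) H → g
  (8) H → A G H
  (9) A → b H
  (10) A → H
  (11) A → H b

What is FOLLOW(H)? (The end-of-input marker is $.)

{$, b, g}

FIRST(S) = {λ, b, g}  (via C, C b S g)
FIRST(G) = {λ, b, g}  (via H G g b)
FIRST(C) = {λ, b, g}  (via H)
FIRST(H) = {b, g}  (via A G H)
FIRST(A) = {b, g}  (via H, H b)
FOLLOW(S) includes $ since S is the start symbol.
FOLLOW(S): in S→C b S g, S is followed by g with FIRST {g}. Thus FOLLOW(S) = {$, g}.
FOLLOW(G): in G→H G g b, G is followed by g b with FIRST {g}; in H→A G H, G is followed by H with FIRST {b, g}. Thus FOLLOW(G) = {b, g}.
FOLLOW(C): in S→C, the suffix after C is empty, so FOLLOW(C) ⊇ FOLLOW(S) = {$, g}; in S→C b S g, C is followed by b S g with FIRST {b}. Thus FOLLOW(C) = {$, b, g}.
FOLLOW(A): in H→A G H, A is followed by G H with FIRST {b, g}. Thus FOLLOW(A) = {b, g}.
FOLLOW(H): in G→H G g b, H is followed by G g b with FIRST {b, g}; in C→H, the suffix after H is empty, so FOLLOW(H) ⊇ FOLLOW(C) = {$, b, g}; in H→A G H, the suffix after H is empty (adds nothing new); in A→b H, the suffix after H is empty, so FOLLOW(H) ⊇ FOLLOW(A) = {b, g}; in A→H, the suffix after H is empty, so FOLLOW(H) ⊇ FOLLOW(A) = {b, g}; in A→H b, H is followed by b with FIRST {b}. Thus FOLLOW(H) = {$, b, g}.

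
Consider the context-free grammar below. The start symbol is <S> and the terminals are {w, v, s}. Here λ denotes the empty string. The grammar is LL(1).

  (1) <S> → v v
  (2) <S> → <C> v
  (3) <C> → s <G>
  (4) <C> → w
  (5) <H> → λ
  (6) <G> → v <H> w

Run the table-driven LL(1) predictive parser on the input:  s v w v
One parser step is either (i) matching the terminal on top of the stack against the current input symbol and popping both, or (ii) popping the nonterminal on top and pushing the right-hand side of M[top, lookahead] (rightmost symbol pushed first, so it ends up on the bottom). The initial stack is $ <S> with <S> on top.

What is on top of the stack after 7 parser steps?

     Stack        Input      Action
  1  $ <S>        s v w v $  expand <S> → <C> v
  2  $ v <C>      s v w v $  expand <C> → s <G>
  3  $ v <G> s    s v w v $  match s
  4  $ v <G>      v w v $    expand <G> → v <H> w
  5  $ v w <H> v  v w v $    match v
  6  $ v w <H>    w v $      expand <H> → λ
  7  $ v w        w v $      match w
Stack after step 7: $ v (top = v).

v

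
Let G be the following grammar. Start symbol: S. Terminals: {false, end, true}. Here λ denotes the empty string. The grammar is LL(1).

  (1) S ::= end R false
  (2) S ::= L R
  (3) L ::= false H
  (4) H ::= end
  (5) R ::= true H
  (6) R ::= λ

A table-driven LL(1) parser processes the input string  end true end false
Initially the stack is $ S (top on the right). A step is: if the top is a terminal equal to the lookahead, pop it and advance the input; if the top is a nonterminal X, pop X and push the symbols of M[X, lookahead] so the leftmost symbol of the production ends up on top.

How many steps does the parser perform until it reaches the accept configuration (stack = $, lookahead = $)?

7

     Stack           Input                 Action
  1  $ S             end true end false $  expand S ::= end R false
  2  $ false R end   end true end false $  match end
  3  $ false R       true end false $      expand R ::= true H
  4  $ false H true  true end false $      match true
  5  $ false H       end false $           expand H ::= end
  6  $ false end     end false $           match end
  7  $ false         false $               match false
Accept reached after 7 steps.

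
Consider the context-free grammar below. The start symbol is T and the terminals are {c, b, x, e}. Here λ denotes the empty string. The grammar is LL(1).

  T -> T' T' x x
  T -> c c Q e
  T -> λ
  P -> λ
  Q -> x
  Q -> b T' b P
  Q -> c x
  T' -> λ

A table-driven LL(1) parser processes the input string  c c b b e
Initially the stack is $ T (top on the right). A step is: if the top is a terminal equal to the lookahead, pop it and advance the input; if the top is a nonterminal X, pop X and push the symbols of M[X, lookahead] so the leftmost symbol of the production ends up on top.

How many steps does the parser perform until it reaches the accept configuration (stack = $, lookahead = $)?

9

step 1: stack=$ T  input=c c b b e $  — expand T -> c c Q e
step 2: stack=$ e Q c c  input=c c b b e $  — match c
step 3: stack=$ e Q c  input=c b b e $  — match c
step 4: stack=$ e Q  input=b b e $  — expand Q -> b T' b P
step 5: stack=$ e P b T' b  input=b b e $  — match b
step 6: stack=$ e P b T'  input=b e $  — expand T' -> λ
step 7: stack=$ e P b  input=b e $  — match b
step 8: stack=$ e P  input=e $  — expand P -> λ
step 9: stack=$ e  input=e $  — match e
Accept reached after 9 steps.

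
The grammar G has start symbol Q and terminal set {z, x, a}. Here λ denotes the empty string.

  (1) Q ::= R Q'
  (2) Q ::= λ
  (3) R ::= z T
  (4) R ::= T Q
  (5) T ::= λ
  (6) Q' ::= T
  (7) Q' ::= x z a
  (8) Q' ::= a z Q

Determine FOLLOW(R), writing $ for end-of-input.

{$, a, x}

FIRST(T) = {λ}
FIRST(Q') = {λ, a, x}  (via T)
FIRST(Q) = {λ, a, x, z}  (via R Q')
FIRST(R) = {λ, a, x, z}  (via T Q)
FOLLOW(Q) includes $ since Q is the start symbol.
FOLLOW(Q): in R::=T Q, the suffix after Q is empty, so FOLLOW(Q) ⊇ FOLLOW(R) = {$, a, x}; in Q'::=a z Q, the suffix after Q is empty, so FOLLOW(Q) ⊇ FOLLOW(Q') = {$, a, x}. Thus FOLLOW(Q) = {$, a, x}.
FOLLOW(R): in Q::=R Q', R is followed by Q' with FIRST {λ, a, x}; in Q::=R Q', the suffix after R is nullable, so FOLLOW(R) ⊇ FOLLOW(Q) = {$, a, x}. Thus FOLLOW(R) = {$, a, x}.
FOLLOW(Q'): in Q::=R Q', the suffix after Q' is empty, so FOLLOW(Q') ⊇ FOLLOW(Q) = {$, a, x}. Thus FOLLOW(Q') = {$, a, x}.
FOLLOW(T): in R::=z T, the suffix after T is empty, so FOLLOW(T) ⊇ FOLLOW(R) = {$, a, x}; in R::=T Q, T is followed by Q with FIRST {λ, a, x, z}; in R::=T Q, the suffix after T is nullable, so FOLLOW(T) ⊇ FOLLOW(R) = {$, a, x}; in Q'::=T, the suffix after T is empty, so FOLLOW(T) ⊇ FOLLOW(Q') = {$, a, x}. Thus FOLLOW(T) = {$, a, x, z}.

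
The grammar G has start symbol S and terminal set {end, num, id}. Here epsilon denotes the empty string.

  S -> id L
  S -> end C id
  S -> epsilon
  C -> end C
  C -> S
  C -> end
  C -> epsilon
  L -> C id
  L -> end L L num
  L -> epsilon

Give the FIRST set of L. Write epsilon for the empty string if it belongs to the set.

{epsilon, end, id}

FIRST(S): from S->id L we get {id}; from S->end C id we get {end}; from S->epsilon we get {epsilon}. So FIRST(S) = {epsilon, end, id}.
FIRST(C): from C->end C we get {end}; from C->S we get {epsilon, end, id}; from C->end we get {end}; from C->epsilon we get {epsilon}. So FIRST(C) = {epsilon, end, id}.
FIRST(L): from L->C id we get {end, id}; from L->end L L num we get {end}; from L->epsilon we get {epsilon}. So FIRST(L) = {epsilon, end, id}.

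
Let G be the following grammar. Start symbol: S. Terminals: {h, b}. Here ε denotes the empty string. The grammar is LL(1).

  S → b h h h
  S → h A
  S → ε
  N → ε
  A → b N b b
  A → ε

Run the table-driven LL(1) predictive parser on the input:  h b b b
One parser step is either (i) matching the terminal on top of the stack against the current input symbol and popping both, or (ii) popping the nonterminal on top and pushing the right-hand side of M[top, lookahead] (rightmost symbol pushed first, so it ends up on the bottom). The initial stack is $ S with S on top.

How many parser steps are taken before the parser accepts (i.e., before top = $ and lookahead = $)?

7

     Stack      Input      Action
  1  $ S        h b b b $  expand S → h A
  2  $ A h      h b b b $  match h
  3  $ A        b b b $    expand A → b N b b
  4  $ b b N b  b b b $    match b
  5  $ b b N    b b $      expand N → ε
  6  $ b b      b b $      match b
  7  $ b        b $        match b
Accept reached after 7 steps.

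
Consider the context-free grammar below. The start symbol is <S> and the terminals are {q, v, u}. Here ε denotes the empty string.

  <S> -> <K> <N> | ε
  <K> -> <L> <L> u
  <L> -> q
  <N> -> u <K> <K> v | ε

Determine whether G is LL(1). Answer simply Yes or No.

FIRST(<S>) = {ε, q}
FIRST(<K>) = {q}
FIRST(<L>) = {q}
FIRST(<N>) = {ε, u}
FOLLOW(<S>) = {$}
FOLLOW(<K>) = {$, q, u, v}
FOLLOW(<L>) = {q, u}
FOLLOW(<N>) = {$}
Each cell of M receives at most one production.

Yes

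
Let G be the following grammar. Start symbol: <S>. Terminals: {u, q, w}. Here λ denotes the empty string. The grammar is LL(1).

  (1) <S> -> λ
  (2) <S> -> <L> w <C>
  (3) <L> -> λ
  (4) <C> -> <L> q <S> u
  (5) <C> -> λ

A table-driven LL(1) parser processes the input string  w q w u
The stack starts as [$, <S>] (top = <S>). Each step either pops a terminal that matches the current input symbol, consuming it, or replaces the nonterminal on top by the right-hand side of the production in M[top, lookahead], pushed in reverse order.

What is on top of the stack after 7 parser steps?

     Stack          Input      Action
  1  $ <S>          w q w u $  expand <S> -> <L> w <C>
  2  $ <C> w <L>    w q w u $  expand <L> -> λ
  3  $ <C> w        w q w u $  match w
  4  $ <C>          q w u $    expand <C> -> <L> q <S> u
  5  $ u <S> q <L>  q w u $    expand <L> -> λ
  6  $ u <S> q      q w u $    match q
  7  $ u <S>        w u $      expand <S> -> <L> w <C>
Stack after step 7: $ u <C> w <L> (top = <L>).

<L>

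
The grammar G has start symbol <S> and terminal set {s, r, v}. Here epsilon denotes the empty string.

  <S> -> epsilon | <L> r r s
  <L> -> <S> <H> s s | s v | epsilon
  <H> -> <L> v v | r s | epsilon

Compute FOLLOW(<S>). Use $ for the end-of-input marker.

{$, r, s, v}

FIRST(<S>): from <S>->epsilon we get {epsilon}; from <S>-><L> r r s we get {r, s, v}. So FIRST(<S>) = {epsilon, r, s, v}.
FIRST(<L>): from <L>-><S> <H> s s we get {r, s, v}; from <L>->s v we get {s}; from <L>->epsilon we get {epsilon}. So FIRST(<L>) = {epsilon, r, s, v}.
FIRST(<H>): from <H>-><L> v v we get {r, s, v}; from <H>->r s we get {r}; from <H>->epsilon we get {epsilon}. So FIRST(<H>) = {epsilon, r, s, v}.
FOLLOW(<S>) includes $ since <S> is the start symbol.
FOLLOW(<S>): in <L>-><S> <H> s s, <S> is followed by <H> s s with FIRST {r, s, v}. Thus FOLLOW(<S>) = {$, r, s, v}.
FOLLOW(<L>): in <S>-><L> r r s, <L> is followed by r r s with FIRST {r}; in <H>-><L> v v, <L> is followed by v v with FIRST {v}. Thus FOLLOW(<L>) = {r, v}.
FOLLOW(<H>): in <L>-><S> <H> s s, <H> is followed by s s with FIRST {s}. Thus FOLLOW(<H>) = {s}.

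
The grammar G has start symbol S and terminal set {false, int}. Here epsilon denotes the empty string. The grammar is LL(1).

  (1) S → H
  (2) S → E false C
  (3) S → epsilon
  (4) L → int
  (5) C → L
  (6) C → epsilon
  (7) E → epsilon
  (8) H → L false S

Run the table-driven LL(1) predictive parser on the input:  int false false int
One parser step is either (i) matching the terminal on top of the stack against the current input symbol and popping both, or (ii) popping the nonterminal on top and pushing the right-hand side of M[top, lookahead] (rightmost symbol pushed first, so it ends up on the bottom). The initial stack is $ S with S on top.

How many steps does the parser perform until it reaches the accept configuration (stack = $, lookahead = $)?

11

      Stack          Input                  Action
   1  $ S            int false false int $  expand S → H
   2  $ H            int false false int $  expand H → L false S
   3  $ S false L    int false false int $  expand L → int
   4  $ S false int  int false false int $  match int
   5  $ S false      false false int $      match false
   6  $ S            false int $            expand S → E false C
   7  $ C false E    false int $            expand E → epsilon
   8  $ C false      false int $            match false
   9  $ C            int $                  expand C → L
  10  $ L            int $                  expand L → int
  11  $ int          int $                  match int
Accept reached after 11 steps.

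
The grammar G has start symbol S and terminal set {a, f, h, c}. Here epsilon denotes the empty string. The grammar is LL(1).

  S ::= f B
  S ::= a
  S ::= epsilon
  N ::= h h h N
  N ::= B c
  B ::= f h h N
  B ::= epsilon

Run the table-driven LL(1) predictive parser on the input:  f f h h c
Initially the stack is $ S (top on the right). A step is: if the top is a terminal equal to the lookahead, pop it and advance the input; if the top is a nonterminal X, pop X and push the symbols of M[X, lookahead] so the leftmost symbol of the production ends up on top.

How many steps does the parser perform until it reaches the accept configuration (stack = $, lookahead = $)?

     Stack      Input        Action
  1  $ S        f f h h c $  expand S ::= f B
  2  $ B f      f f h h c $  match f
  3  $ B        f h h c $    expand B ::= f h h N
  4  $ N h h f  f h h c $    match f
  5  $ N h h    h h c $      match h
  6  $ N h      h c $        match h
  7  $ N        c $          expand N ::= B c
  8  $ c B      c $          expand B ::= epsilon
  9  $ c        c $          match c
Accept reached after 9 steps.

9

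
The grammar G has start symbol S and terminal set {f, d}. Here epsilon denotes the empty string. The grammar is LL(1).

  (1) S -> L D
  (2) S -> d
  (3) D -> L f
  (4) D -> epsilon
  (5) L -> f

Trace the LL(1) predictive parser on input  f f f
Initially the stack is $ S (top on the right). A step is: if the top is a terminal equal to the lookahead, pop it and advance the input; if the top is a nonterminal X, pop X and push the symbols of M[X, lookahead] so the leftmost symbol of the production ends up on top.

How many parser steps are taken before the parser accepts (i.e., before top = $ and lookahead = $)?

7

     Stack  Input    Action
  1  $ S    f f f $  expand S -> L D
  2  $ D L  f f f $  expand L -> f
  3  $ D f  f f f $  match f
  4  $ D    f f $    expand D -> L f
  5  $ f L  f f $    expand L -> f
  6  $ f f  f f $    match f
  7  $ f    f $      match f
Accept reached after 7 steps.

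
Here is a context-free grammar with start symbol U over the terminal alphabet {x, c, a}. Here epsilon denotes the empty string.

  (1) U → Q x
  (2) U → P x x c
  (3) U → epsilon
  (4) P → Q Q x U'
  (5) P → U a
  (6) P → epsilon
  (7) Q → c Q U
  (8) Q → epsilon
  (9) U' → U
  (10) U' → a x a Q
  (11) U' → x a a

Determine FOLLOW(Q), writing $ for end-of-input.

{a, c, x}

FIRST(Q): from Q→c Q U we get {c}; from Q→epsilon we get {epsilon}. So FIRST(Q) = {epsilon, c}.
FIRST(U): from U→Q x we get {c, x}; from U→P x x c we get {a, c, x}; from U→epsilon we get {epsilon}. So FIRST(U) = {epsilon, a, c, x}.
FIRST(P): from P→Q Q x U' we get {c, x}; from P→U a we get {a, c, x}; from P→epsilon we get {epsilon}. So FIRST(P) = {epsilon, a, c, x}.
FIRST(U'): from U'→U we get {epsilon, a, c, x}; from U'→a x a Q we get {a}; from U'→x a a we get {x}. So FIRST(U') = {epsilon, a, c, x}.
FOLLOW(U) includes $ since U is the start symbol.
FOLLOW(P): in U→P x x c, P is followed by x x c with FIRST {x}. Thus FOLLOW(P) = {x}.
FOLLOW(U'): in P→Q Q x U', the suffix after U' is empty, so FOLLOW(U') ⊇ FOLLOW(P) = {x}. Thus FOLLOW(U') = {x}.
FOLLOW(Q): in U→Q x, Q is followed by x with FIRST {x}; in P→Q Q x U' (occurrence 1), Q is followed by Q x U' with FIRST {c, x}; in P→Q Q x U' (occurrence 2), Q is followed by x U' with FIRST {x}; in Q→c Q U, Q is followed by U with FIRST {epsilon, a, c, x}; in Q→c Q U, the suffix after Q is nullable (adds nothing new); in U'→a x a Q, the suffix after Q is empty, so FOLLOW(Q) ⊇ FOLLOW(U') = {x}. Thus FOLLOW(Q) = {a, c, x}.
FOLLOW(U): in P→U a, U is followed by a with FIRST {a}; in Q→c Q U, the suffix after U is empty, so FOLLOW(U) ⊇ FOLLOW(Q) = {a, c, x}; in U'→U, the suffix after U is empty, so FOLLOW(U) ⊇ FOLLOW(U') = {x}. Thus FOLLOW(U) = {$, a, c, x}.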